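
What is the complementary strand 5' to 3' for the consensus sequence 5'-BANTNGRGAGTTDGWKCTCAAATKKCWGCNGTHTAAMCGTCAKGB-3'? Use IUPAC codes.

Standard pairs A↔T, G↔C; ambiguity codes pair R↔Y, M↔K, W↔W, B↔V, D↔H, N↔N. Complement (VTNANCYCTCAAHCWMGAGTTTAMMGWCGNCADATTKGCAGTMCV), then reverse for 5'→3'.

5'-VCMTGACGKTTADACNGCWGMMATTTGAGMWCHAACTCYCNANTV-3'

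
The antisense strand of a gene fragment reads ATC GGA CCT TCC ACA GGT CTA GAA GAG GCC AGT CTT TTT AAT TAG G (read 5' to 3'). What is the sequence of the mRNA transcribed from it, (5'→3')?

5'-CCUAAUUAAAAAGACUGGCCUCUUCUAGACCUGUGGAAGGUCCGAU-3'

RNA polymerase reads the template 3'→5' and synthesizes mRNA 5'→3' by base-pairing (A→U, T→A, G↔C). The complement of the template is TAGCCTGGAAGGTGTCCAGATCTTCTCCGGTCAGAAAAATTAATCC; antiparallel, so 5'→3' the coding strand is CCTAATTAAAAAGACTGGCCTCTTCTAGACCTGTGGAAGGTCCGAT. Replace T with U for the mRNA.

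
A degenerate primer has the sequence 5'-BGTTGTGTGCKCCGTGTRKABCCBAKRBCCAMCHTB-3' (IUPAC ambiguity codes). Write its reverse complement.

Standard pairs A↔T, G↔C; ambiguity codes pair R↔Y, M↔K, B↔V, H↔D. Complement (VCAACACACGMGGCACAYMTVGGVTMYVGGTKGDAV), then reverse for 5'→3'.

5'-VADGKTGGVYMTVGGVTMYACACGGMGCACACAACV-3'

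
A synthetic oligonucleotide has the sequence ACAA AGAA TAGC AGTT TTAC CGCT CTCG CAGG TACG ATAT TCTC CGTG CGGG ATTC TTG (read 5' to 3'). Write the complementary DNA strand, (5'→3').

The complement of ACAAAGAATAGCAGTTTTACCGCTCTCGCAGGTACGATATTCTCCGTGCGGGATTCTTG is TGTTTCTTATCGTCAAAATGGCGAGAGCGTCCATGCTATAAGAGGCACGCCCTAAGAAC (A↔T, G↔C). DNA strands are antiparallel, so the complementary strand runs 3'→5'; reversing gives the 5'→3' form.

5'-CAAGAATCCCGCACGGAGAATATCGTACCTGCGAGAGCGGTAAAACTGCTATTCTTTGT-3'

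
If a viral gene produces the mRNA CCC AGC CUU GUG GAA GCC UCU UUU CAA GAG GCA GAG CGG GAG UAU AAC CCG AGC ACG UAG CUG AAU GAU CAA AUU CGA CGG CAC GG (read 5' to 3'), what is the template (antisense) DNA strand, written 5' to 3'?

Replace U with T to get the coding DNA strand: CCCAGCCTTGTGGAAGCCTCTTTTCAAGAGGCAGAGCGGGAGTATAACCCGAGCACGTAGCTGAATGATCAAATTCGACGGCACGG. The template strand is its reverse complement (complement GGGTCGGAACACCTTCGGAGAAAAGTTCTCCGTCTCGCCCTCATATTGGGCTCGTGCATCGACTTACTAGTTTAAGCTGCCGTGCC, then reverse).

5'-CCGTGCCGTCGAATTTGATCATTCAGCTACGTGCTCGGGTTATACTCCCGCTCTGCCTCTTGAAAAGAGGCTTCCACAAGGCTGGG-3'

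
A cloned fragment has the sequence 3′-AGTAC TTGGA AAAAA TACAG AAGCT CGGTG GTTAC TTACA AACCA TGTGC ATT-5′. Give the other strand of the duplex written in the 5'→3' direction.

5'-TCATGAACCTTTTTTATGTCTTCGAGCCACCAATGAATGTTTGGTACACGTAA-3'

The strand is given 3'→5', so its complement runs 5'→3' in the same left-to-right order: pair each base A↔T, G↔C.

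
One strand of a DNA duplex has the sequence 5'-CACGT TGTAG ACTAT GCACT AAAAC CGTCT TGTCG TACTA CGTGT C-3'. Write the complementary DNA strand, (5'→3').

Pairing A↔T and G↔C gives GTGCAACATCTGATACGTGATTTTGGCAGAACAGCATGATGCACAG, running 3'→5'. Reverse for the 5'→3' convention.

5′-GACACGTAGTACGACAAGACGGTTTTAGTGCATAGTCTACAACGTG-3′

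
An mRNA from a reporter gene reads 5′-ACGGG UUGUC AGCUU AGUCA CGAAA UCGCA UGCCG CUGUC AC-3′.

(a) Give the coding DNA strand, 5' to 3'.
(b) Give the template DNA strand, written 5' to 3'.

(a) The coding strand matches the mRNA with U→T.
(b) The template strand is the reverse complement of the coding strand.

(a) 5'-ACGGGTTGTCAGCTTAGTCACGAAATCGCATGCCGCTGTCAC-3'
(b) 5′-GTGACAGCGGCATGCGATTTCGTGACTAAGCTGACAACCCGT-3′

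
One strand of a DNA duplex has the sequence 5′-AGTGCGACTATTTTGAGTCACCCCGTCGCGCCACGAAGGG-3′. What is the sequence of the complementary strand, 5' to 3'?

Pairing A↔T and G↔C gives TCACGCTGATAAAACTCAGTGGGGCAGCGCGGTGCTTCCC, running 3'→5'. Reverse for the 5'→3' convention.

5'-CCCTTCGTGGCGCGACGGGGTGACTCAAAATAGTCGCACT-3'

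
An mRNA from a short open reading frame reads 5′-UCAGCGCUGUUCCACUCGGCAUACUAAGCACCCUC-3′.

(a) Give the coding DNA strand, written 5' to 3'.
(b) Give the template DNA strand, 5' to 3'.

(a) 5'-TCAGCGCTGTTCCACTCGGCATACTAAGCACCCTC-3'
(b) 5′-GAGGGTGCTTAGTATGCCGAGTGGAACAGCGCTGA-3′

(a) The coding strand matches the mRNA with U→T.
(b) The template strand is the reverse complement of the coding strand.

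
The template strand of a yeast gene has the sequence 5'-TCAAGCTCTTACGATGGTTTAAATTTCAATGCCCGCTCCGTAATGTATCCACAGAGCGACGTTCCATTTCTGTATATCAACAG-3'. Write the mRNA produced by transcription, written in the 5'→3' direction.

RNA polymerase reads the template 3'→5' and synthesizes mRNA 5'→3' by base-pairing (A→U, T→A, G↔C). The complement of the template is AGTTCGAGAATGCTACCAAATTTAAAGTTACGGGCGAGGCATTACATAGGTGTCTCGCTGCAAGGTAAAGACATATAGTTGTC; antiparallel, so 5'→3' the coding strand is CTGTTGATATACAGAAATGGAACGTCGCTCTGTGGATACATTACGGAGCGGGCATTGAAATTTAAACCATCGTAAGAGCTTGA. Replace T with U for the mRNA.

5′-CUGUUGAUAUACAGAAAUGGAACGUCGCUCUGUGGAUACAUUACGGAGCGGGCAUUGAAAUUUAAACCAUCGUAAGAGCUUGA-3′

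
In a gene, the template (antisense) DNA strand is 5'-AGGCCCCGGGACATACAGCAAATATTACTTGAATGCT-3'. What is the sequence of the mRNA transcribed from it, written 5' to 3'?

5'-AGCAUUCAAGUAAUAUUUGCUGUAUGUCCCGGGGCCU-3'

RNA polymerase reads the template 3'→5' and synthesizes mRNA 5'→3' by base-pairing (A→U, T→A, G↔C). The complement of the template is TCCGGGGCCCTGTATGTCGTTTATAATGAACTTACGA; antiparallel, so 5'→3' the coding strand is AGCATTCAAGTAATATTTGCTGTATGTCCCGGGGCCT. Replace T with U for the mRNA.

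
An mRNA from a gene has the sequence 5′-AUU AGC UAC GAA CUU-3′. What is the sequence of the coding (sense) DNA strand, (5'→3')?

The coding DNA strand has the same 5'→3' sequence as the mRNA with U replaced by T.

5′-ATTAGCTACGAACTT-3′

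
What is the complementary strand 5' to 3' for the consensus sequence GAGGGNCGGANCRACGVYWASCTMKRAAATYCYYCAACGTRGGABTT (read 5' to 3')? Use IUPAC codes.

Standard pairs A↔T, G↔C; ambiguity codes pair R↔Y, M↔K, W↔W, S↔S, B↔V, N↔N. Complement (CTCCCNGCCTNGYTGCBRWTSGAKMYTTTARGRRGTTGCAYCCTVAA), then reverse for 5'→3'.

5'-AAVTCCYACGTTGRRGRATTTYMKAGSTWRBCGTYGNTCCGNCCCTC-3'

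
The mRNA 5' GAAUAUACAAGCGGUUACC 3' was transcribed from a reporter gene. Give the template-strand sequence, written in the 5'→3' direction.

5′-GGTAACCGCTTGTATATTC-3′

Replace U with T to get the coding DNA strand: GAATATACAAGCGGTTACC. The template strand is its reverse complement (complement CTTATATGTTCGCCAATGG, then reverse).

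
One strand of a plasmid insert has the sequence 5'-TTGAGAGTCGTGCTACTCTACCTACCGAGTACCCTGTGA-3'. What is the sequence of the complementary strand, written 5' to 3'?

5'-TCACAGGGTACTCGGTAGGTAGAGTAGCACGACTCTCAA-3'

Pairing A↔T and G↔C gives AACTCTCAGCACGATGAGATGGATGGCTCATGGGACACT, running 3'→5'. Reverse for the 5'→3' convention.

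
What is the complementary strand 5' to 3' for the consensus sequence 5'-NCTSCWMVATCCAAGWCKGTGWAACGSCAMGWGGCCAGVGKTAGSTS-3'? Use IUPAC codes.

5′-SASCTAMCBCTGGCCWCKTGSCGTTWCACMGWCTTGGATBKWGSAGN-3′

Standard pairs A↔T, G↔C; ambiguity codes pair M↔K, W↔W, S↔S, V↔B, N↔N. Complement (NGASGWKBTAGGTTCWGMCACWTTGCSGTKCWCCGGTCBCMATCSAS), then reverse for 5'→3'.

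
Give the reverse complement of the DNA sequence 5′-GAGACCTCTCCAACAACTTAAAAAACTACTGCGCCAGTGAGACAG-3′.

5'-CTGTCTCACTGGCGCAGTAGTTTTTTAAGTTGTTGGAGAGGTCTC-3'

Complement each base (A↔T, G↔C): CTCTGGAGAGGTTGTTGAATTTTTTGATGACGCGGTCACTCTGTC. Then reverse.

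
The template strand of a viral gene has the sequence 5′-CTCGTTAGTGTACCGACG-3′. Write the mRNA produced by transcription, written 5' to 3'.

5'-CGUCGGUACACUAACGAG-3'

RNA polymerase reads the template 3'→5' and synthesizes mRNA 5'→3' by base-pairing (A→U, T→A, G↔C). The complement of the template is GAGCAATCACATGGCTGC; antiparallel, so 5'→3' the coding strand is CGTCGGTACACTAACGAG. Replace T with U for the mRNA.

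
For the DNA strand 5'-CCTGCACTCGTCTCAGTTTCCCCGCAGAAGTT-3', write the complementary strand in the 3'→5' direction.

3'-GGACGTGAGCAGAGTCAAAGGGGCGTCTTCAA-5'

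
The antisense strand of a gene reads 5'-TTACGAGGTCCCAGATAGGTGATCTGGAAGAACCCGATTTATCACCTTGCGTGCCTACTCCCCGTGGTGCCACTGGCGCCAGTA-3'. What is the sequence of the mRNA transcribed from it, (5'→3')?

5'-UACUGGCGCCAGUGGCACCACGGGGAGUAGGCACGCAAGGUGAUAAAUCGGGUUCUUCCAGAUCACCUAUCUGGGACCUCGUAA-3'

The mRNA has the sequence of the coding strand (reverse complement of the template) with T→U. Reverse complement of TTACGAGGTCCCAGATAGGTGATCTGGAAGAACCCGATTTATCACCTTGCGTGCCTACTCCCCGTGGTGCCACTGGCGCCAGTA is TACTGGCGCCAGTGGCACCACGGGGAGTAGGCACGCAAGGTGATAAATCGGGTTCTTCCAGATCACCTATCTGGGACCTCGTAA; then T→U.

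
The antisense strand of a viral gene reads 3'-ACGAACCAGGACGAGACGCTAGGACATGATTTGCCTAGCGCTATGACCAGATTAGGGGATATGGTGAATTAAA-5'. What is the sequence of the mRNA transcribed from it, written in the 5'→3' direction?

5'-UGCUUGGUCCUGCUCUGCGAUCCUGUACUAAACGGAUCGCGAUACUGGUCUAAUCCCCUAUACCACUUAAUUU-3'

Reading the template 3'→5' as shown, RNA polymerase pairs each base (A→U, T→A, G↔C) to build mRNA 5'→3' directly.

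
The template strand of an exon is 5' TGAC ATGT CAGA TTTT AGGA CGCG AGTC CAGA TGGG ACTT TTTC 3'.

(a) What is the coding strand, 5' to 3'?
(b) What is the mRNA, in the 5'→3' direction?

(a) The coding strand is the reverse complement of the template: complement ACTGTACAGTCTAAAATCCTGCGCTCAGGTCTACCCTGAAAAAG, then reverse.
(b) mRNA has the coding-strand sequence with T→U.

(a) 5′-GAAAAAGTCCCATCTGGACTCGCGTCCTAAAATCTGACATGTCA-3′
(b) 5'-GAAAAAGUCCCAUCUGGACUCGCGUCCUAAAAUCUGACAUGUCA-3'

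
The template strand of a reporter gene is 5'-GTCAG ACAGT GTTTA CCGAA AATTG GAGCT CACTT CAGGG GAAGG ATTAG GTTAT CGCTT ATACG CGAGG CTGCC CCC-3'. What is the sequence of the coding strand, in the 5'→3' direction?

The coding strand is complementary and antiparallel to the template: take the complement (A↔T, G↔C) and reverse.

5'-GGGGGCAGCCTCGCGTATAAGCGATAACCTAATCCTTCCCCTGAAGTGAGCTCCAATTTTCGGTAAACACTGTCTGAC-3'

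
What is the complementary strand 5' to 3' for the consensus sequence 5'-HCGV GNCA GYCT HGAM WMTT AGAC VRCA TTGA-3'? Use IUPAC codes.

Standard pairs A↔T, G↔C; ambiguity codes pair R↔Y, M↔K, W↔W, H↔D, V↔B, N↔N. Complement (DGCBCNGTCRGADCTKWKAATCTGBYGTAACT), then reverse for 5'→3'.

5'-TCAATGYBGTCTAAKWKTCDAGRCTGNCBCGD-3'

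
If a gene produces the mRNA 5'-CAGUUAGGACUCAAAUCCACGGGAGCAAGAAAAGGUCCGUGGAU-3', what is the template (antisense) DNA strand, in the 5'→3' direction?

Replace U with T to get the coding DNA strand: CAGTTAGGACTCAAATCCACGGGAGCAAGAAAAGGTCCGTGGAT. The template strand is its reverse complement (complement GTCAATCCTGAGTTTAGGTGCCCTCGTTCTTTTCCAGGCACCTA, then reverse).

5′-ATCCACGGACCTTTTCTTGCTCCCGTGGATTTGAGTCCTAACTG-3′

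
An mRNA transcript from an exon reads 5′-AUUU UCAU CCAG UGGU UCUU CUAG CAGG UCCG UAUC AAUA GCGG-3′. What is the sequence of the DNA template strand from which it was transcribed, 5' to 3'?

Replace U with T to get the coding DNA strand: ATTTTCATCCAGTGGTTCTTCTAGCAGGTCCGTATCAATAGCGG. The template strand is its reverse complement (complement TAAAAGTAGGTCACCAAGAAGATCGTCCAGGCATAGTTATCGCC, then reverse).

5′-CCGCTATTGATACGGACCTGCTAGAAGAACCACTGGATGAAAAT-3′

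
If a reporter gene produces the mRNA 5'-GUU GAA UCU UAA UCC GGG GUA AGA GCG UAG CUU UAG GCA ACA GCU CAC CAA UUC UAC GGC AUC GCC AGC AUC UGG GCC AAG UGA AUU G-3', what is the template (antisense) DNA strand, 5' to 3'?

5'-CAATTCACTTGGCCCAGATGCTGGCGATGCCGTAGAATTGGTGAGCTGTTGCCTAAAGCTACGCTCTTACCCCGGATTAAGATTCAAC-3'

Replace U with T to get the coding DNA strand: GTTGAATCTTAATCCGGGGTAAGAGCGTAGCTTTAGGCAACAGCTCACCAATTCTACGGCATCGCCAGCATCTGGGCCAAGTGAATTG. The template strand is its reverse complement (complement CAACTTAGAATTAGGCCCCATTCTCGCATCGAAATCCGTTGTCGAGTGGTTAAGATGCCGTAGCGGTCGTAGACCCGGTTCACTTAAC, then reverse).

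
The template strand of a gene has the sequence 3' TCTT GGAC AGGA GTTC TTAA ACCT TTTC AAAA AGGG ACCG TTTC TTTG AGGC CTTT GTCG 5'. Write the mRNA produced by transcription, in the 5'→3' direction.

Reading the template 3'→5' as shown, RNA polymerase pairs each base (A→U, T→A, G↔C) to build mRNA 5'→3' directly.

5'-AGAACCUGUCCUCAAGAAUUUGGAAAAGUUUUUCCCUGGCAAAGAAACUCCGGAAACAGC-3'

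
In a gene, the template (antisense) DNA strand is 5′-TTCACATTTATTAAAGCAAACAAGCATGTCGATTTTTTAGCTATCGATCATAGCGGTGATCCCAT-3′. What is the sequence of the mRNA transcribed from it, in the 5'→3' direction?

RNA polymerase reads the template 3'→5' and synthesizes mRNA 5'→3' by base-pairing (A→U, T→A, G↔C). The complement of the template is AAGTGTAAATAATTTCGTTTGTTCGTACAGCTAAAAAATCGATAGCTAGTATCGCCACTAGGGTA; antiparallel, so 5'→3' the coding strand is ATGGGATCACCGCTATGATCGATAGCTAAAAAATCGACATGCTTGTTTGCTTTAATAAATGTGAA. Replace T with U for the mRNA.

5'-AUGGGAUCACCGCUAUGAUCGAUAGCUAAAAAAUCGACAUGCUUGUUUGCUUUAAUAAAUGUGAA-3'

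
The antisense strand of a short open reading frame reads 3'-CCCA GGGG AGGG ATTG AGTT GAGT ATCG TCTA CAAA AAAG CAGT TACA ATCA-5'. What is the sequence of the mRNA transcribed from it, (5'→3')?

5'-GGGUCCCCUCCCUAACUCAACUCAUAGCAGAUGUUUUUUCGUCAAUGUUAGU-3'

Reading the template 3'→5' as shown, RNA polymerase pairs each base (A→U, T→A, G↔C) to build mRNA 5'→3' directly.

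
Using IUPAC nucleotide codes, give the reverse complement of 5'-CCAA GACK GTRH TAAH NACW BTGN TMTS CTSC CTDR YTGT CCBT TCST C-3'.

Standard pairs A↔T, G↔C; ambiguity codes pair R↔Y, M↔K, W↔W, S↔S, B↔V, D↔H, N↔N. Complement (GGTTCTGMCAYDATTDNTGWVACNAKASGASGGAHYRACAGGVAAGSAG), then reverse for 5'→3'.

5'-GASGAAVGGACARYHAGGSAGSAKANCAVWGTNDTTADYACMGTCTTGG-3'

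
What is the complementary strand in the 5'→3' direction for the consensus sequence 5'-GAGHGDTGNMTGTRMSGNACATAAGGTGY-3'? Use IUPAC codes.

Standard pairs A↔T, G↔C; ambiguity codes pair R↔Y, M↔K, S↔S, D↔H, N↔N. Complement (CTCDCHACNKACAYKSCNTGTATTCCACR), then reverse for 5'→3'.

5'-RCACCTTATGTNCSKYACAKNCAHCDCTC-3'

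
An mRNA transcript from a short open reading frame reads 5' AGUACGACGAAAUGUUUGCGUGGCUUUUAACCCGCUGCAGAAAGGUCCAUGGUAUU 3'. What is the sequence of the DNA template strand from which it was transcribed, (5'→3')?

Replace U with T to get the coding DNA strand: AGTACGACGAAATGTTTGCGTGGCTTTTAACCCGCTGCAGAAAGGTCCATGGTATT. The template strand is its reverse complement (complement TCATGCTGCTTTACAAACGCACCGAAAATTGGGCGACGTCTTTCCAGGTACCATAA, then reverse).

5'-AATACCATGGACCTTTCTGCAGCGGGTTAAAAGCCACGCAAACATTTCGTCGTACT-3'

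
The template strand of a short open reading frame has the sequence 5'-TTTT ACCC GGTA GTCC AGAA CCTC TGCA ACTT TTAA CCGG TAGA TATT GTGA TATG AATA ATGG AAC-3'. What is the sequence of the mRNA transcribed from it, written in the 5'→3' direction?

5'-GUUCCAUUAUUCAUAUCACAAUAUCUACCGGUUAAAAGUUGCAGAGGUUCUGGACUACCGGGUAAAA-3'

The mRNA has the sequence of the coding strand (reverse complement of the template) with T→U. Reverse complement of TTTTACCCGGTAGTCCAGAACCTCTGCAACTTTTAACCGGTAGATATTGTGATATGAATAATGGAAC is GTTCCATTATTCATATCACAATATCTACCGGTTAAAAGTTGCAGAGGTTCTGGACTACCGGGTAAAA; then T→U.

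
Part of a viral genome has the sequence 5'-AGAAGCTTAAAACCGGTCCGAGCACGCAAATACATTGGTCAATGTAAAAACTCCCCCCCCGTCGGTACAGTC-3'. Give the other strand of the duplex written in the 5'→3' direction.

5'-GACTGTACCGACGGGGGGGGAGTTTTTACATTGACCAATGTATTTGCGTGCTCGGACCGGTTTTAAGCTTCT-3'

Pairing A↔T and G↔C gives TCTTCGAATTTTGGCCAGGCTCGTGCGTTTATGTAACCAGTTACATTTTTGAGGGGGGGGCAGCCATGTCAG, running 3'→5'. Reverse for the 5'→3' convention.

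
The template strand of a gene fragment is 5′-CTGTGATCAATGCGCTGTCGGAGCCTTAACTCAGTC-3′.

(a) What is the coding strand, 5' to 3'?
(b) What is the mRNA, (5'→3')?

(a) 5′-GACTGAGTTAAGGCTCCGACAGCGCATTGATCACAG-3′
(b) 5'-GACUGAGUUAAGGCUCCGACAGCGCAUUGAUCACAG-3'

(a) The coding strand is the reverse complement of the template: complement GACACTAGTTACGCGACAGCCTCGGAATTGAGTCAG, then reverse.
(b) mRNA has the coding-strand sequence with T→U.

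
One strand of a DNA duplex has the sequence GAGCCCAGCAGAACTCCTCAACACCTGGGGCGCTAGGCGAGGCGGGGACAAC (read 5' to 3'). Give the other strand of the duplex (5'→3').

5′-GTTGTCCCCGCCTCGCCTAGCGCCCCAGGTGTTGAGGAGTTCTGCTGGGCTC-3′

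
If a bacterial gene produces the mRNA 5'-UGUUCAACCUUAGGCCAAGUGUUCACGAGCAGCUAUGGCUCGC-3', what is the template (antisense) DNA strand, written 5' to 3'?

Replace U with T to get the coding DNA strand: TGTTCAACCTTAGGCCAAGTGTTCACGAGCAGCTATGGCTCGC. The template strand is its reverse complement (complement ACAAGTTGGAATCCGGTTCACAAGTGCTCGTCGATACCGAGCG, then reverse).

5'-GCGAGCCATAGCTGCTCGTGAACACTTGGCCTAAGGTTGAACA-3'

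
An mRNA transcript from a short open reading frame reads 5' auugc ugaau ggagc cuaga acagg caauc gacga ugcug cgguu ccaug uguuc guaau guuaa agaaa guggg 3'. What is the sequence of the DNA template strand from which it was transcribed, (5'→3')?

5'-CCCACTTTCTTTAACATTACGAACACATGGAACCGCAGCATCGTCGATTGCCTGTTCTAGGCTCCATTCAGCAAT-3'

Replace U with T to get the coding DNA strand: ATTGCTGAATGGAGCCTAGAACAGGCAATCGACGATGCTGCGGTTCCATGTGTTCGTAATGTTAAAGAAAGTGGG. The template strand is its reverse complement (complement TAACGACTTACCTCGGATCTTGTCCGTTAGCTGCTACGACGCCAAGGTACACAAGCATTACAATTTCTTTCACCC, then reverse).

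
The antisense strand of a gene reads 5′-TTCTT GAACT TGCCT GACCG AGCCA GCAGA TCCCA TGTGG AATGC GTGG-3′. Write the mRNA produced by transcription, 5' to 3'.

5′-CCACGCAUUCCACAUGGGAUCUGCUGGCUCGGUCAGGCAAGUUCAAGAA-3′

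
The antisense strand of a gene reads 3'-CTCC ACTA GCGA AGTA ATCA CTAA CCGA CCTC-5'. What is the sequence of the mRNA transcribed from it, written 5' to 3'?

5'-GAGGUGAUCGCUUCAUUAGUGAUUGGCUGGAG-3'

Reading the template 3'→5' as shown, RNA polymerase pairs each base (A→U, T→A, G↔C) to build mRNA 5'→3' directly.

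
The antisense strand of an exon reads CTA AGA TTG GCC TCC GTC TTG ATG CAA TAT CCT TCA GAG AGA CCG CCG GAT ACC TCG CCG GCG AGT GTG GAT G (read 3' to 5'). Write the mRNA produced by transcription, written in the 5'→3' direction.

Reading the template 3'→5' as shown, RNA polymerase pairs each base (A→U, T→A, G↔C) to build mRNA 5'→3' directly.

5′-GAUUCUAACCGGAGGCAGAACUACGUUAUAGGAAGUCUCUCUGGCGGCCUAUGGAGCGGCCGCUCACACCUAC-3′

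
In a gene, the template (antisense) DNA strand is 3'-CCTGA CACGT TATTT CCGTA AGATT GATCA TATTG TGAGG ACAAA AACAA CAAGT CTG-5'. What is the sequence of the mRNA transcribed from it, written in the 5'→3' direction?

5'-GGACUGUGCAAUAAAGGCAUUCUAACUAGUAUAACACUCCUGUUUUUGUUGUUCAGAC-3'

Reading the template 3'→5' as shown, RNA polymerase pairs each base (A→U, T→A, G↔C) to build mRNA 5'→3' directly.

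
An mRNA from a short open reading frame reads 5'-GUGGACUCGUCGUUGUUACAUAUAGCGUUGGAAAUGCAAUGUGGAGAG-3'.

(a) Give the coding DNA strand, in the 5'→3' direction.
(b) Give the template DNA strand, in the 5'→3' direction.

(a) The coding strand matches the mRNA with U→T.
(b) The template strand is the reverse complement of the coding strand.

(a) 5'-GTGGACTCGTCGTTGTTACATATAGCGTTGGAAATGCAATGTGGAGAG-3'
(b) 5′-CTCTCCACATTGCATTTCCAACGCTATATGTAACAACGACGAGTCCAC-3′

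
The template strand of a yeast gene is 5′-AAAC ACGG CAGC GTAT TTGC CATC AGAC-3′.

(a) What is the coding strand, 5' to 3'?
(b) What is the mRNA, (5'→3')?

(a) 5'-GTCTGATGGCAAATACGCTGCCGTGTTT-3'
(b) 5'-GUCUGAUGGCAAAUACGCUGCCGUGUUU-3'

(a) The coding strand is the reverse complement of the template: complement TTTGTGCCGTCGCATAAACGGTAGTCTG, then reverse.
(b) mRNA has the coding-strand sequence with T→U.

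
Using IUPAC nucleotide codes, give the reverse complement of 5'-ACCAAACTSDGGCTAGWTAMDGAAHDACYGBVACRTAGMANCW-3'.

Standard pairs A↔T, G↔C; ambiguity codes pair R↔Y, M↔K, W↔W, S↔S, B↔V, D↔H, N↔N. Complement (TGGTTTGASHCCGATCWATKHCTTDHTGRCVBTGYATCKTNGW), then reverse for 5'→3'.

5'-WGNTKCTAYGTBVCRGTHDTTCHKTAWCTAGCCHSAGTTTGGT-3'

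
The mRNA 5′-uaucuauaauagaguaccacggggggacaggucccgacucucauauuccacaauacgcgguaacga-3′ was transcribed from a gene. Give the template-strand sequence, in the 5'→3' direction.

5′-TCGTTACCGCGTATTGTGGAATATGAGAGTCGGGACCTGTCCCCCCGTGGTACTCTATTATAGATA-3′

Replace U with T to get the coding DNA strand: TATCTATAATAGAGTACCACGGGGGGACAGGTCCCGACTCTCATATTCCACAATACGCGGTAACGA. The template strand is its reverse complement (complement ATAGATATTATCTCATGGTGCCCCCCTGTCCAGGGCTGAGAGTATAAGGTGTTATGCGCCATTGCT, then reverse).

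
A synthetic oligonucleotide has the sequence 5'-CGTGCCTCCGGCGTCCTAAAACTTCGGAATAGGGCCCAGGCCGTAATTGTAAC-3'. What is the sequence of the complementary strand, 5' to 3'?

The complement of CGTGCCTCCGGCGTCCTAAAACTTCGGAATAGGGCCCAGGCCGTAATTGTAAC is GCACGGAGGCCGCAGGATTTTGAAGCCTTATCCCGGGTCCGGCATTAACATTG (A↔T, G↔C). DNA strands are antiparallel, so the complementary strand runs 3'→5'; reversing gives the 5'→3' form.

5'-GTTACAATTACGGCCTGGGCCCTATTCCGAAGTTTTAGGACGCCGGAGGCACG-3'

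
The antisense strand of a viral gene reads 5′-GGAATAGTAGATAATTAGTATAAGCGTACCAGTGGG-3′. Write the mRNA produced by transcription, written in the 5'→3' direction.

5'-CCCACUGGUACGCUUAUACUAAUUAUCUACUAUUCC-3'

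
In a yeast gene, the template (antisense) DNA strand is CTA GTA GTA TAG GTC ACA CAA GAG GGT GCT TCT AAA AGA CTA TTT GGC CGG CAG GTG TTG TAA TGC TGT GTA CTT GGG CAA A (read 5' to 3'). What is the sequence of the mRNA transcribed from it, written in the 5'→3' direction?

RNA polymerase reads the template 3'→5' and synthesizes mRNA 5'→3' by base-pairing (A→U, T→A, G↔C). The complement of the template is GATCATCATATCCAGTGTGTTCTCCCACGAAGATTTTCTGATAAACCGGCCGTCCACAACATTACGACACATGAACCCGTTT; antiparallel, so 5'→3' the coding strand is TTTGCCCAAGTACACAGCATTACAACACCTGCCGGCCAAATAGTCTTTTAGAAGCACCCTCTTGTGTGACCTATACTACTAG. Replace T with U for the mRNA.

5'-UUUGCCCAAGUACACAGCAUUACAACACCUGCCGGCCAAAUAGUCUUUUAGAAGCACCCUCUUGUGUGACCUAUACUACUAG-3'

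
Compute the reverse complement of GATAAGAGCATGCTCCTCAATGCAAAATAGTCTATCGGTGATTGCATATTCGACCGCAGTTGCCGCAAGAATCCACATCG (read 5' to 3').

Complement each base (A↔T, G↔C): CTATTCTCGTACGAGGAGTTACGTTTTATCAGATAGCCACTAACGTATAAGCTGGCGTCAACGGCGTTCTTAGGTGTAGC. Then reverse.

5′-CGATGTGGATTCTTGCGGCAACTGCGGTCGAATATGCAATCACCGATAGACTATTTTGCATTGAGGAGCATGCTCTTATC-3′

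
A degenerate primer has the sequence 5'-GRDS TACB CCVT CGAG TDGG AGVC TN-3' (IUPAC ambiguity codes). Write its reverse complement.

5′-NAGBCTCCHACTCGABGGVGTASHYC-3′

Standard pairs A↔T, G↔C; ambiguity codes pair R↔Y, S↔S, B↔V, D↔H, N↔N. Complement (CYHSATGVGGBAGCTCAHCCTCBGAN), then reverse for 5'→3'.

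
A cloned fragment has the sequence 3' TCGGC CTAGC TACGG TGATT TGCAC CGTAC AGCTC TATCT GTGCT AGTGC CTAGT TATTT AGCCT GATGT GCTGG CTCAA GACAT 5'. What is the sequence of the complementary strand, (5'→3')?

The strand is given 3'→5', so its complement runs 5'→3' in the same left-to-right order: pair each base A↔T, G↔C.

5'-AGCCGGATCGATGCCACTAAACGTGGCATGTCGAGATAGACACGATCACGGATCAATAAATCGGACTACACGACCGAGTTCTGTA-3'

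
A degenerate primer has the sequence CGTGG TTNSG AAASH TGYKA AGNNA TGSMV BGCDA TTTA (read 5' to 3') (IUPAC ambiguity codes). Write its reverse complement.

5'-TAAATHGCVBKSCATNNCTTMRCADSTTTCSNAACCACG-3'

Standard pairs A↔T, G↔C; ambiguity codes pair Y↔R, M↔K, S↔S, B↔V, D↔H, N↔N. Complement (GCACCAANSCTTTSDACRMTTCNNTACSKBVCGHTAAAT), then reverse for 5'→3'.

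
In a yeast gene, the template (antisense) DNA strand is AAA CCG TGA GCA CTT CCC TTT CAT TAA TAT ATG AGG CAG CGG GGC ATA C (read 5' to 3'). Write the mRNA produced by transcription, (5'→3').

5'-GUAUGCCCCGCUGCCUCAUAUAUUAAUGAAAGGGAAGUGCUCACGGUUU-3'

The mRNA has the sequence of the coding strand (reverse complement of the template) with T→U. Reverse complement of AAACCGTGAGCACTTCCCTTTCATTAATATATGAGGCAGCGGGGCATAC is GTATGCCCCGCTGCCTCATATATTAATGAAAGGGAAGTGCTCACGGTTT; then T→U.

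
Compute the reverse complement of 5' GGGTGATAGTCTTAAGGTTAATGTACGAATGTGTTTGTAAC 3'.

Complement each base (A↔T, G↔C): CCCACTATCAGAATTCCAATTACATGCTTACACAAACATTG. Then reverse.

5′-GTTACAAACACATTCGTACATTAACCTTAAGACTATCACCC-3′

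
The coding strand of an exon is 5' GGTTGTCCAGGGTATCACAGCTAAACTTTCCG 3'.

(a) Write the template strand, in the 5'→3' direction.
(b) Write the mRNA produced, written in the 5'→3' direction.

(a) The template strand is the reverse complement of the coding strand: complement CCAACAGGTCCCATAGTGTCGATTTGAAAGGC, then reverse.
(b) mRNA matches the coding strand with T→U.

(a) 5'-CGGAAAGTTTAGCTGTGATACCCTGGACAACC-3'
(b) 5'-GGUUGUCCAGGGUAUCACAGCUAAACUUUCCG-3'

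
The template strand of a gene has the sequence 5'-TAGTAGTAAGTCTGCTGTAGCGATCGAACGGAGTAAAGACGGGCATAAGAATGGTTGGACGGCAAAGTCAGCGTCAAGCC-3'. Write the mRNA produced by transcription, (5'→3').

5′-GGCUUGACGCUGACUUUGCCGUCCAACCAUUCUUAUGCCCGUCUUUACUCCGUUCGAUCGCUACAGCAGACUUACUACUA-3′

RNA polymerase reads the template 3'→5' and synthesizes mRNA 5'→3' by base-pairing (A→U, T→A, G↔C). The complement of the template is ATCATCATTCAGACGACATCGCTAGCTTGCCTCATTTCTGCCCGTATTCTTACCAACCTGCCGTTTCAGTCGCAGTTCGG; antiparallel, so 5'→3' the coding strand is GGCTTGACGCTGACTTTGCCGTCCAACCATTCTTATGCCCGTCTTTACTCCGTTCGATCGCTACAGCAGACTTACTACTA. Replace T with U for the mRNA.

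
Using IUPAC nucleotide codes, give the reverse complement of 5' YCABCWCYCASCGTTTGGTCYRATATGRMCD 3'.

Standard pairs A↔T, G↔C; ambiguity codes pair R↔Y, M↔K, W↔W, S↔S, B↔V, D↔H. Complement (RGTVGWGRGTSGCAAACCAGRYTATACYKGH), then reverse for 5'→3'.

5'-HGKYCATATYRGACCAAACGSTGRGWGVTGR-3'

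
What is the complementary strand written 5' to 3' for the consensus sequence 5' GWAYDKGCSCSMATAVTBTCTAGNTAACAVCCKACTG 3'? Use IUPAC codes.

Standard pairs A↔T, G↔C; ambiguity codes pair Y↔R, M↔K, W↔W, S↔S, B↔V, D↔H, N↔N. Complement (CWTRHMCGSGSKTATBAVAGATCNATTGTBGGMTGAC), then reverse for 5'→3'.

5′-CAGTMGGBTGTTANCTAGAVABTATKSGSGCMHRTWC-3′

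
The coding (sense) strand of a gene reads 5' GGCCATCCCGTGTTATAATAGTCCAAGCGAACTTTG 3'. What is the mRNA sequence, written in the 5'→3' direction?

mRNA has the coding-strand sequence with U in place of T.

5'-GGCCAUCCCGUGUUAUAAUAGUCCAAGCGAACUUUG-3'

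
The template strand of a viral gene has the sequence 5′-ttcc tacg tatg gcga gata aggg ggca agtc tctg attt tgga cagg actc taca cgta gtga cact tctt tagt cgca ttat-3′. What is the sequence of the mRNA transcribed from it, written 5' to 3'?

RNA polymerase reads the template 3'→5' and synthesizes mRNA 5'→3' by base-pairing (A→U, T→A, G↔C). The complement of the template is AAGGATGCATACCGCTCTATTCCCCCGTTCAGAGACTAAAACCTGTCCTGAGATGTGCATCACTGTGAAGAAATCAGCGTAATA; antiparallel, so 5'→3' the coding strand is ATAATGCGACTAAAGAAGTGTCACTACGTGTAGAGTCCTGTCCAAAATCAGAGACTTGCCCCCTTATCTCGCCATACGTAGGAA. Replace T with U for the mRNA.

5'-AUAAUGCGACUAAAGAAGUGUCACUACGUGUAGAGUCCUGUCCAAAAUCAGAGACUUGCCCCCUUAUCUCGCCAUACGUAGGAA-3'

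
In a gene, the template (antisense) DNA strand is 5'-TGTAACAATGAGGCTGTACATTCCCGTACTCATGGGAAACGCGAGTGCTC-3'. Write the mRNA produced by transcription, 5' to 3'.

5'-GAGCACUCGCGUUUCCCAUGAGUACGGGAAUGUACAGCCUCAUUGUUACA-3'

RNA polymerase reads the template 3'→5' and synthesizes mRNA 5'→3' by base-pairing (A→U, T→A, G↔C). The complement of the template is ACATTGTTACTCCGACATGTAAGGGCATGAGTACCCTTTGCGCTCACGAG; antiparallel, so 5'→3' the coding strand is GAGCACTCGCGTTTCCCATGAGTACGGGAATGTACAGCCTCATTGTTACA. Replace T with U for the mRNA.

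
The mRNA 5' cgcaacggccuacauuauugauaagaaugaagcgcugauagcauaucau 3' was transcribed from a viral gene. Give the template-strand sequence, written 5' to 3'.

5'-ATGATATGCTATCAGCGCTTCATTCTTATCAATAATGTAGGCCGTTGCG-3'

Replace U with T to get the coding DNA strand: CGCAACGGCCTACATTATTGATAAGAATGAAGCGCTGATAGCATATCAT. The template strand is its reverse complement (complement GCGTTGCCGGATGTAATAACTATTCTTACTTCGCGACTATCGTATAGTA, then reverse).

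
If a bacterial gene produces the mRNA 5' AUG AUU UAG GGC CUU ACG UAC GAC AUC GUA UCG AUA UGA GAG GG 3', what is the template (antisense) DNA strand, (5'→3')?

5′-CCCTCTCATATCGATACGATGTCGTACGTAAGGCCCTAAATCAT-3′

Replace U with T to get the coding DNA strand: ATGATTTAGGGCCTTACGTACGACATCGTATCGATATGAGAGGG. The template strand is its reverse complement (complement TACTAAATCCCGGAATGCATGCTGTAGCATAGCTATACTCTCCC, then reverse).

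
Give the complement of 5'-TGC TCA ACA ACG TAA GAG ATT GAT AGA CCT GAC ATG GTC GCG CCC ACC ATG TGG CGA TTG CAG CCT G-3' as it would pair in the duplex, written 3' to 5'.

Base-pairing A↔T, G↔C gives the complement. The complementary strand is antiparallel, so paired with a 5'→3' strand it runs 3'→5'.

3'-ACGAGTTGTTGCATTCTCTAACTATCTGGACTGTACCAGCGCGGGTGGTACACCGCTAACGTCGGAC-5'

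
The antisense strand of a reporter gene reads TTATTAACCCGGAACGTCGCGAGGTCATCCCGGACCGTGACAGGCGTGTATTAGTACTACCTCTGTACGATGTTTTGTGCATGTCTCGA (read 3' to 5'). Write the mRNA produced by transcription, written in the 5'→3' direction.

5'-AAUAAUUGGGCCUUGCAGCGCUCCAGUAGGGCCUGGCACUGUCCGCACAUAAUCAUGAUGGAGACAUGCUACAAAACACGUACAGAGCU-3'

Reading the template 3'→5' as shown, RNA polymerase pairs each base (A→U, T→A, G↔C) to build mRNA 5'→3' directly.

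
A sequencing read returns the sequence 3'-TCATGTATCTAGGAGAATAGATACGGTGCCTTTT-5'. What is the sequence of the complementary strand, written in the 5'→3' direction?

5'-AGTACATAGATCCTCTTATCTATGCCACGGAAAA-3'

The strand is given 3'→5', so its complement runs 5'→3' in the same left-to-right order: pair each base A↔T, G↔C.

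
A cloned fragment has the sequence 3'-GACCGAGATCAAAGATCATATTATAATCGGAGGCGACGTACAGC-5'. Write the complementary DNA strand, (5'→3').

The strand is given 3'→5', so its complement runs 5'→3' in the same left-to-right order: pair each base A↔T, G↔C.

5'-CTGGCTCTAGTTTCTAGTATAATATTAGCCTCCGCTGCATGTCG-3'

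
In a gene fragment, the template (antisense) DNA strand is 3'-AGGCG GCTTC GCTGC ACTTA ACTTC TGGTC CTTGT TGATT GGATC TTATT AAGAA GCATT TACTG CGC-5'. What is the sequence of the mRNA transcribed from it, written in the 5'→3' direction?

Reading the template 3'→5' as shown, RNA polymerase pairs each base (A→U, T→A, G↔C) to build mRNA 5'→3' directly.

5'-UCCGCCGAAGCGACGUGAAUUGAAGACCAGGAACAACUAACCUAGAAUAAUUCUUCGUAAAUGACGCG-3'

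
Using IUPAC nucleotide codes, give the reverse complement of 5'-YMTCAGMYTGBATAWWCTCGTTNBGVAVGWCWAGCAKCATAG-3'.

Standard pairs A↔T, G↔C; ambiguity codes pair Y↔R, M↔K, W↔W, B↔V, N↔N. Complement (RKAGTCKRACVTATWWGAGCAANVCBTBCWGWTCGTMGTATC), then reverse for 5'→3'.

5'-CTATGMTGCTWGWCBTBCVNAACGAGWWTATVCARKCTGAKR-3'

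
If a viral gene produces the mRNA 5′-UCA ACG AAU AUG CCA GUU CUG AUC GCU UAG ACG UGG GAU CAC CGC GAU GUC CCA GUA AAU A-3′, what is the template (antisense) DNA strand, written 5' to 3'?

Replace U with T to get the coding DNA strand: TCAACGAATATGCCAGTTCTGATCGCTTAGACGTGGGATCACCGCGATGTCCCAGTAAATA. The template strand is its reverse complement (complement AGTTGCTTATACGGTCAAGACTAGCGAATCTGCACCCTAGTGGCGCTACAGGGTCATTTAT, then reverse).

5'-TATTTACTGGGACATCGCGGTGATCCCACGTCTAAGCGATCAGAACTGGCATATTCGTTGA-3'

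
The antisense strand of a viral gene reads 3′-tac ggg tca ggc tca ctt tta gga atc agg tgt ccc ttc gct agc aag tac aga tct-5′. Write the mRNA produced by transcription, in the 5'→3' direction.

Reading the template 3'→5' as shown, RNA polymerase pairs each base (A→U, T→A, G↔C) to build mRNA 5'→3' directly.

5′-AUGCCCAGUCCGAGUGAAAAUCCUUAGUCCACAGGGAAGCGAUCGUUCAUGUCUAGA-3′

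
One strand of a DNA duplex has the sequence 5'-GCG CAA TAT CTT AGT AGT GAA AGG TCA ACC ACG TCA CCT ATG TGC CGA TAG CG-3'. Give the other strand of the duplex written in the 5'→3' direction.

5'-CGCTATCGGCACATAGGTGACGTGGTTGACCTTTCACTACTAAGATATTGCGC-3'

Pairing A↔T and G↔C gives CGCGTTATAGAATCATCACTTTCCAGTTGGTGCAGTGGATACACGGCTATCGC, running 3'→5'. Reverse for the 5'→3' convention.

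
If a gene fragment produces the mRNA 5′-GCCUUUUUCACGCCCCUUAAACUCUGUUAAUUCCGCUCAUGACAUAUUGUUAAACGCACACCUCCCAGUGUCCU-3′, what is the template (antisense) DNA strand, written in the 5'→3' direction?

5'-AGGACACTGGGAGGTGTGCGTTTAACAATATGTCATGAGCGGAATTAACAGAGTTTAAGGGGCGTGAAAAAGGC-3'

Replace U with T to get the coding DNA strand: GCCTTTTTCACGCCCCTTAAACTCTGTTAATTCCGCTCATGACATATTGTTAAACGCACACCTCCCAGTGTCCT. The template strand is its reverse complement (complement CGGAAAAAGTGCGGGGAATTTGAGACAATTAAGGCGAGTACTGTATAACAATTTGCGTGTGGAGGGTCACAGGA, then reverse).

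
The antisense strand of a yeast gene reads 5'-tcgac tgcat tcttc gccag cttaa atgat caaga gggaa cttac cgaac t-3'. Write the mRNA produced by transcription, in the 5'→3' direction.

5′-AGUUCGGUAAGUUCCCUCUUGAUCAUUUAAGCUGGCGAAGAAUGCAGUCGA-3′

The mRNA has the sequence of the coding strand (reverse complement of the template) with T→U. Reverse complement of TCGACTGCATTCTTCGCCAGCTTAAATGATCAAGAGGGAACTTACCGAACT is AGTTCGGTAAGTTCCCTCTTGATCATTTAAGCTGGCGAAGAATGCAGTCGA; then T→U.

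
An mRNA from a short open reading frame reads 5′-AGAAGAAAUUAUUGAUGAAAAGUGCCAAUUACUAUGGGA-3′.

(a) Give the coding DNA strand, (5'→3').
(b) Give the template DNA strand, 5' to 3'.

(a) The coding strand matches the mRNA with U→T.
(b) The template strand is the reverse complement of the coding strand.

(a) 5′-AGAAGAAATTATTGATGAAAAGTGCCAATTACTATGGGA-3′
(b) 5'-TCCCATAGTAATTGGCACTTTTCATCAATAATTTCTTCT-3'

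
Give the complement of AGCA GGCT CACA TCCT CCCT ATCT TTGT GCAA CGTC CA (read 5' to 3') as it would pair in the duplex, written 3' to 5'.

3'-TCGTCCGAGTGTAGGAGGGATAGAAACACGTTGCAGGT-5'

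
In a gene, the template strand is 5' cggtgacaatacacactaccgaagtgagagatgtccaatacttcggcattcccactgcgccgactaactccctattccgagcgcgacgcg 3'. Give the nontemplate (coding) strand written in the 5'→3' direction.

The coding strand is complementary and antiparallel to the template: take the complement (A↔T, G↔C) and reverse.

5'-CGCGTCGCGCTCGGAATAGGGAGTTAGTCGGCGCAGTGGGAATGCCGAAGTATTGGACATCTCTCACTTCGGTAGTGTGTATTGTCACCG-3'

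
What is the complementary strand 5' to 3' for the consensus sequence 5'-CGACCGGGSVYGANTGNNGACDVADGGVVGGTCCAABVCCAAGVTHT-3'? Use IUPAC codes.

5'-ADABCTTGGBVTTGGACCBBCCHTBHGTCNNCANTCRBSCCCGGTCG-3'

Standard pairs A↔T, G↔C; ambiguity codes pair Y↔R, S↔S, B↔V, D↔H, N↔N. Complement (GCTGGCCCSBRCTNACNNCTGHBTHCCBBCCAGGTTVBGGTTCBADA), then reverse for 5'→3'.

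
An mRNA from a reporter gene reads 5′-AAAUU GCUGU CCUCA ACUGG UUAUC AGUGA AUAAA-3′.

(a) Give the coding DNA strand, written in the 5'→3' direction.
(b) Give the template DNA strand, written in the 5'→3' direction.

(a) 5'-AAATTGCTGTCCTCAACTGGTTATCAGTGAATAAA-3'
(b) 5′-TTTATTCACTGATAACCAGTTGAGGACAGCAATTT-3′

(a) The coding strand matches the mRNA with U→T.
(b) The template strand is the reverse complement of the coding strand.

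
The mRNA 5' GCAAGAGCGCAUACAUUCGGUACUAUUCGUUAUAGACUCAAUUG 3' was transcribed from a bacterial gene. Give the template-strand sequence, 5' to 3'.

Replace U with T to get the coding DNA strand: GCAAGAGCGCATACATTCGGTACTATTCGTTATAGACTCAATTG. The template strand is its reverse complement (complement CGTTCTCGCGTATGTAAGCCATGATAAGCAATATCTGAGTTAAC, then reverse).

5′-CAATTGAGTCTATAACGAATAGTACCGAATGTATGCGCTCTTGC-3′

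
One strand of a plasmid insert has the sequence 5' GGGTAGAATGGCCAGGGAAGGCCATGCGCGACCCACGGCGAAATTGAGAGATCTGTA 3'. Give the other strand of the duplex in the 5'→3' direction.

Pairing A↔T and G↔C gives CCCATCTTACCGGTCCCTTCCGGTACGCGCTGGGTGCCGCTTTAACTCTCTAGACAT, running 3'→5'. Reverse for the 5'→3' convention.

5'-TACAGATCTCTCAATTTCGCCGTGGGTCGCGCATGGCCTTCCCTGGCCATTCTACCC-3'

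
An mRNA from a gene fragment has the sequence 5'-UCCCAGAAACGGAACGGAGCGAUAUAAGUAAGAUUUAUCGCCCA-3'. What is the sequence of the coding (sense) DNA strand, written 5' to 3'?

The coding DNA strand has the same 5'→3' sequence as the mRNA with U replaced by T.

5'-TCCCAGAAACGGAACGGAGCGATATAAGTAAGATTTATCGCCCA-3'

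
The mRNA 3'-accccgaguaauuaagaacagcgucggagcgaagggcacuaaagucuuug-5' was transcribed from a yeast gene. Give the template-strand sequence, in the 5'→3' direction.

Written 5'→3' the mRNA is GUUUCUGAAAUCACGGGAAGCGAGGCUGCGACAAGAAUUAAUGAGCCCCA, so the coding DNA strand is GTTTCTGAAATCACGGGAAGCGAGGCTGCGACAAGAATTAATGAGCCCCA. The template is its reverse complement.

5′-TGGGGCTCATTAATTCTTGTCGCAGCCTCGCTTCCCGTGATTTCAGAAAC-3′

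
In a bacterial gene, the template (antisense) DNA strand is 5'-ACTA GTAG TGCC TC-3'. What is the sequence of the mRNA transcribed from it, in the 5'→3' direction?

5′-GAGGCACUACUAGU-3′

RNA polymerase reads the template 3'→5' and synthesizes mRNA 5'→3' by base-pairing (A→U, T→A, G↔C). The complement of the template is TGATCATCACGGAG; antiparallel, so 5'→3' the coding strand is GAGGCACTACTAGT. Replace T with U for the mRNA.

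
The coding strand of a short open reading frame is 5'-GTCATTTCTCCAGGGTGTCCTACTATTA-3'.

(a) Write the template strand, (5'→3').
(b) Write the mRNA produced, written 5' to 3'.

(a) 5′-TAATAGTAGGACACCCTGGAGAAATGAC-3′
(b) 5′-GUCAUUUCUCCAGGGUGUCCUACUAUUA-3′

(a) The template strand is the reverse complement of the coding strand: complement CAGTAAAGAGGTCCCACAGGATGATAAT, then reverse.
(b) mRNA matches the coding strand with T→U.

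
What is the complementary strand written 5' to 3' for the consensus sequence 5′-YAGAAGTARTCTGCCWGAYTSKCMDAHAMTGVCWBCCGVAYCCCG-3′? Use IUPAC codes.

Standard pairs A↔T, G↔C; ambiguity codes pair R↔Y, M↔K, W↔W, S↔S, B↔V, D↔H. Complement (RTCTTCATYAGACGGWCTRASMGKHTDTKACBGWVGGCBTRGGGC), then reverse for 5'→3'.

5'-CGGGRTBCGGVWGBCAKTDTHKGMSARTCWGGCAGAYTACTTCTR-3'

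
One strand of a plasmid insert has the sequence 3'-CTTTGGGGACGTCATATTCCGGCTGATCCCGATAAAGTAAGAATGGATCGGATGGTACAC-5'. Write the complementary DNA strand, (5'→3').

The strand is given 3'→5', so its complement runs 5'→3' in the same left-to-right order: pair each base A↔T, G↔C.

5'-GAAACCCCTGCAGTATAAGGCCGACTAGGGCTATTTCATTCTTACCTAGCCTACCATGTG-3'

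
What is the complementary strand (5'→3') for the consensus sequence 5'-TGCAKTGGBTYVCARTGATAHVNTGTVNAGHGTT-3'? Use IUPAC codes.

Standard pairs A↔T, G↔C; ambiguity codes pair R↔Y, K↔M, B↔V, H↔D, N↔N. Complement (ACGTMACCVARBGTYACTATDBNACABNTCDCAA), then reverse for 5'→3'.

5'-AACDCTNBACANBDTATCAYTGBRAVCCAMTGCA-3'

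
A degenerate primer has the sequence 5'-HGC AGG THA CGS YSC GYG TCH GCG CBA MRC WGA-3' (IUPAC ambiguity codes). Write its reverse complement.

5'-TCWGYKTVGCGCDGACRCGSRSCGTDACCTGCD-3'

Standard pairs A↔T, G↔C; ambiguity codes pair R↔Y, M↔K, W↔W, S↔S, B↔V, H↔D. Complement (DCGTCCADTGCSRSGCRCAGDCGCGVTKYGWCT), then reverse for 5'→3'.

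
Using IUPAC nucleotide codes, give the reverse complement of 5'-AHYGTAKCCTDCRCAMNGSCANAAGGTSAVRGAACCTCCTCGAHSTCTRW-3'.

Standard pairs A↔T, G↔C; ambiguity codes pair R↔Y, M↔K, W↔W, S↔S, D↔H, V↔B, N↔N. Complement (TDRCATMGGAHGYGTKNCSGTNTTCCASTBYCTTGGAGGAGCTDSAGAYW), then reverse for 5'→3'.

5'-WYAGASDTCGAGGAGGTTCYBTSACCTTNTGSCNKTGYGHAGGMTACRDT-3'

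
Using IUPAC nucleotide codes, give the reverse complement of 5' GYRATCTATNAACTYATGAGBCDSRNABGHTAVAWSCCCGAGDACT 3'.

Standard pairs A↔T, G↔C; ambiguity codes pair R↔Y, W↔W, S↔S, B↔V, D↔H, N↔N. Complement (CRYTAGATANTTGARTACTCVGHSYNTVCDATBTWSGGGCTCHTGA), then reverse for 5'→3'.

5′-AGTHCTCGGGSWTBTADCVTNYSHGVCTCATRAGTTNATAGATYRC-3′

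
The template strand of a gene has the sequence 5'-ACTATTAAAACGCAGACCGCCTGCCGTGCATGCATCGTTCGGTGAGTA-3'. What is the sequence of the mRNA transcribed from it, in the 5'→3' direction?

5'-UACUCACCGAACGAUGCAUGCACGGCAGGCGGUCUGCGUUUUAAUAGU-3'

The mRNA has the sequence of the coding strand (reverse complement of the template) with T→U. Reverse complement of ACTATTAAAACGCAGACCGCCTGCCGTGCATGCATCGTTCGGTGAGTA is TACTCACCGAACGATGCATGCACGGCAGGCGGTCTGCGTTTTAATAGT; then T→U.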